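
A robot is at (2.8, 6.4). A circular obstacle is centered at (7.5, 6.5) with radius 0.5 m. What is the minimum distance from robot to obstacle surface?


center_dist = sqrt((2.8-7.5)^2 + (6.4-6.5)^2)
= sqrt(22.09 + 0.01)
= 4.7011
min_dist = center_dist - radius = 4.7011 - 0.5 = 4.2011 m


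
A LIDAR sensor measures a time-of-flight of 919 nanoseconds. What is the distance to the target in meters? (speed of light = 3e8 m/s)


tof = 919 ns = 9.19e-07 s
dist = c * tof / 2
= 3e8 * 9.19e-07 / 2
= 137.85 m


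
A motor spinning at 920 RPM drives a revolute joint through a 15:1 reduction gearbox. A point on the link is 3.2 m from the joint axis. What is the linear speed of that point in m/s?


omega_motor = 920 * 2*pi/60 = 96.3422 rad/s
omega_joint = omega_motor / 15 = 6.4228 rad/s
v = omega_joint * r = 6.4228 * 3.2
= 20.553 m/s


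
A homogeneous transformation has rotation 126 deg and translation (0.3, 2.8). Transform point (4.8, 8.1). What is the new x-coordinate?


x' = cos(theta)*px - sin(theta)*py + tx
= -0.5878*4.8 - 0.809*8.1 + 0.3
= -9.0744


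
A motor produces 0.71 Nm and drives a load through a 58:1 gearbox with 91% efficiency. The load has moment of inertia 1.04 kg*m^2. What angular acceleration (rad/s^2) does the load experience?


tau_out = tau_motor * N * eta
= 0.71 * 58 * 0.91 = 37.4738 Nm
alpha = tau_out / I = 37.4738 / 1.04
= 36.0325 rad/s^2


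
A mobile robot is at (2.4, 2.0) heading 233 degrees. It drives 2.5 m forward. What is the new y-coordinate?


y_new = y0 + d*sin(theta)
= 2.0 + 2.5*sin(233)
= 2.0 + -1.9966
= 0.0034


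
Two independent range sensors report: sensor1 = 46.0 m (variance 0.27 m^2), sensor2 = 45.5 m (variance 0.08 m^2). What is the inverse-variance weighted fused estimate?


w1 = (1/var1) / (1/var1 + 1/var2)
   = 3.7037 / (3.7037 + 12.5) = 0.2286
w2 = 1 - w1 = 0.7714
fused = w1*s1 + w2*s2 = 10.5143 + 35.1
= 45.6143 m


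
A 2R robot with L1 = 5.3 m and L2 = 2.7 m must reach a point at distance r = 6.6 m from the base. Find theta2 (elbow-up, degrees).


cos(theta2) = (r^2 - L1^2 - L2^2) / (2*L1*L2)
cos(theta2) = (43.56 - 28.09 - 7.29) / 28.62
cos(theta2) = 0.285814
theta2 = 73.3925 degrees


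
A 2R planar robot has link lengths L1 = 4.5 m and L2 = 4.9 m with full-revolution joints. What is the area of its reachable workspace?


r_max = L1 + L2 = 9.4 m
r_min = |L1 - L2| = 0.4 m
Area = pi*(r_max^2 - r_min^2)
= pi*(88.36 - 0.16)
= pi * 88.2
= 277.0885 m^2


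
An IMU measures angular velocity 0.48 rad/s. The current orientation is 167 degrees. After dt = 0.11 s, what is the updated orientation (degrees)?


delta_theta = w * dt = 0.48 * 0.11 = 0.0528 rad
= 3.0252 deg
theta_new = 167 + 3.0252 = 170.0252 deg


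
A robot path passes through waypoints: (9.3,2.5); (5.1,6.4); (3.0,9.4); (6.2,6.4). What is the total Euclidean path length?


Segment lengths:
  seg1 = sqrt((-4.2)^2 + (3.9)^2) = 5.7315
  seg2 = sqrt((-2.1)^2 + (3.0)^2) = 3.662
  seg3 = sqrt((3.2)^2 + (-3.0)^2) = 4.3863
Total = 13.7798


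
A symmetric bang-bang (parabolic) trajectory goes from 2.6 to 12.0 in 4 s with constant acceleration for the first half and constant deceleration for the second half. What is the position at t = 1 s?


Symmetric rest-to-rest: each phase covers (pf-p0)/2 in time T/2. 0.5*a*(T/2)^2 = (pf-p0)/2 => a = 4*(pf-p0)/T^2
a = 4*(12.0-2.6)/4^2 = 2.35
t = 1 is in the acceleration phase (t <= T/2).
p = p0 + 0.5*a*t^2 = 2.6 + 0.5*2.35*1^2
= 3.775


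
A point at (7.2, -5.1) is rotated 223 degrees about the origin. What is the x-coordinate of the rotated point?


x' = x*cos(theta) - y*sin(theta)
cos(223 deg) = -0.7314, sin(223 deg) = -0.682
x' = 7.2 * -0.7314 - -5.1 * -0.682
= -5.2657 - 3.4782
= -8.7439


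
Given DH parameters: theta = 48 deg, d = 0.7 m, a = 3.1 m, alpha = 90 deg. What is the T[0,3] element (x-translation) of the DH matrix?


T[0,3] = a * cos(theta)
= 3.1 * cos(48 deg)
= 3.1 * 0.6691
= 2.0743


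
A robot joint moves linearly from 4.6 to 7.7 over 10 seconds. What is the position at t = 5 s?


s = t/T = 5/10 = 0.5
p(t) = p0 + (pf-p0)*s
= 4.6 + (7.7 - 4.6) * 0.5
= 6.15


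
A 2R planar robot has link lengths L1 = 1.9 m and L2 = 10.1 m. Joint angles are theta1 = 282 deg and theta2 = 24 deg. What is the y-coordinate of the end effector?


Convert angles to radians: theta1 = 4.9218, theta2 = 0.4189
y = L1*sin(theta1) + L2*sin(theta1+theta2)
y = -1.8585 + -8.1711
y = -10.0296


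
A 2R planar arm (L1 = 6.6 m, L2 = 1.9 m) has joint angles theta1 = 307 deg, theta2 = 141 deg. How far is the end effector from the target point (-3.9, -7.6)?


End effector via forward kinematics:
x = L1*cos(t1) + L2*cos(t1+t2) = 4.0383
y = L1*sin(t1) + L2*sin(t1+t2) = -3.3722
Distance to target:
d = sqrt((-3.9 - 4.0383)^2 + (-7.6 - -3.3722)^2)
= sqrt(63.0164 + 17.8747)
= 8.9939 m


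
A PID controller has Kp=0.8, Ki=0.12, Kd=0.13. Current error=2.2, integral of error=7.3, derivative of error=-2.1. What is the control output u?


u = Kp*e + Ki*int(e) + Kd*de/dt
= 0.8*2.2 + 0.12*7.3 + 0.13*(-2.1)
= 1.76 + 0.876 + -0.273
= 2.363


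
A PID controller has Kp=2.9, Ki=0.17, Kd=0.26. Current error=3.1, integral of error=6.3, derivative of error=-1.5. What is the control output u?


u = Kp*e + Ki*int(e) + Kd*de/dt
= 2.9*3.1 + 0.17*6.3 + 0.26*(-1.5)
= 8.99 + 1.071 + -0.39
= 9.671


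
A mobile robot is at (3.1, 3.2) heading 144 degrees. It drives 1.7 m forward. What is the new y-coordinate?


y_new = y0 + d*sin(theta)
= 3.2 + 1.7*sin(144)
= 3.2 + 0.9992
= 4.1992


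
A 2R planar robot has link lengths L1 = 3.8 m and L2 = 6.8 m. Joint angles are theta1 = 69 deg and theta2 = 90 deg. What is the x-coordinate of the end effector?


Convert angles to radians: theta1 = 1.2043, theta2 = 1.5708
x = L1*cos(theta1) + L2*cos(theta1+theta2)
x = 1.3618 + -6.3483
x = -4.9865


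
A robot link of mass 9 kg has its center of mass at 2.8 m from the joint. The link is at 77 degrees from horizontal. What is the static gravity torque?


tau = m*g*L*cos(angle)
= 9 * 9.81 * 2.8 * cos(77 deg)
= 9 * 9.81 * 2.8 * 0.225
= 55.6106 Nm


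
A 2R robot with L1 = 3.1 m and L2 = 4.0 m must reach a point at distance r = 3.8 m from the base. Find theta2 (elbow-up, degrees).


cos(theta2) = (r^2 - L1^2 - L2^2) / (2*L1*L2)
cos(theta2) = (14.44 - 9.61 - 16.0) / 24.8
cos(theta2) = -0.450403
theta2 = 116.7696 degrees


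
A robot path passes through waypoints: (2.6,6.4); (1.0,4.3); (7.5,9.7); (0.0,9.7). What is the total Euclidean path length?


Segment lengths:
  seg1 = sqrt((-1.6)^2 + (-2.1)^2) = 2.6401
  seg2 = sqrt((6.5)^2 + (5.4)^2) = 8.4504
  seg3 = sqrt((-7.5)^2 + (0.0)^2) = 7.5
Total = 18.5905


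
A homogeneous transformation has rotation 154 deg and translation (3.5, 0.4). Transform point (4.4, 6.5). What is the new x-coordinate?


x' = cos(theta)*px - sin(theta)*py + tx
= -0.8988*4.4 - 0.4384*6.5 + 3.5
= -3.3041


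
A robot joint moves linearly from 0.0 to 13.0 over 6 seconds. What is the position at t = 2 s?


s = t/T = 2/6 = 0.3333
p(t) = p0 + (pf-p0)*s
= 0.0 + (13.0 - 0.0) * 0.3333
= 4.3333


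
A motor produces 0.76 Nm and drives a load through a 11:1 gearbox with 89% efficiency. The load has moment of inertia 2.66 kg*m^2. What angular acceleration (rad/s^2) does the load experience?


tau_out = tau_motor * N * eta
= 0.76 * 11 * 0.89 = 7.4404 Nm
alpha = tau_out / I = 7.4404 / 2.66
= 2.7971 rad/s^2


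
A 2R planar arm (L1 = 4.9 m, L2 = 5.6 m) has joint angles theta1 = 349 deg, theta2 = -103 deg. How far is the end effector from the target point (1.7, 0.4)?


End effector via forward kinematics:
x = L1*cos(t1) + L2*cos(t1+t2) = 2.5322
y = L1*sin(t1) + L2*sin(t1+t2) = -6.0508
Distance to target:
d = sqrt((1.7 - 2.5322)^2 + (0.4 - -6.0508)^2)
= sqrt(0.6926 + 41.6131)
= 6.5043 m


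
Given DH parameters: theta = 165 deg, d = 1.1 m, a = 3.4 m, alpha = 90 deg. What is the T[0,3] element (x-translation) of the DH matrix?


T[0,3] = a * cos(theta)
= 3.4 * cos(165 deg)
= 3.4 * -0.9659
= -3.2841


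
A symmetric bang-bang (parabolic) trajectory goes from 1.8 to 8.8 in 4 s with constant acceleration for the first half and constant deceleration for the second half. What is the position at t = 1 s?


Symmetric rest-to-rest: each phase covers (pf-p0)/2 in time T/2. 0.5*a*(T/2)^2 = (pf-p0)/2 => a = 4*(pf-p0)/T^2
a = 4*(8.8-1.8)/4^2 = 1.75
t = 1 is in the acceleration phase (t <= T/2).
p = p0 + 0.5*a*t^2 = 1.8 + 0.5*1.75*1^2
= 2.675


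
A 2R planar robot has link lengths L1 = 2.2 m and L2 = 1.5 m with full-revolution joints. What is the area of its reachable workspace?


r_max = L1 + L2 = 3.7 m
r_min = |L1 - L2| = 0.7 m
Area = pi*(r_max^2 - r_min^2)
= pi*(13.69 - 0.49)
= pi * 13.2
= 41.469 m^2


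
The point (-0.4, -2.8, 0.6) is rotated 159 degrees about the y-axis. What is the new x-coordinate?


Rotation about y-axis: x' = x*cos(theta) + z*sin(theta)
= -0.4 * -0.9336 + 0.6 * 0.3584
= 0.5885


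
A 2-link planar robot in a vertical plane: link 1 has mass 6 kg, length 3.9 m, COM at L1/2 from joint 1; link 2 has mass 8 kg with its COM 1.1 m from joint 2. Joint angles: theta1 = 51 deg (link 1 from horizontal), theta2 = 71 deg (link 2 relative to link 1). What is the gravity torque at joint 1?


Horizontal distance from joint 1 to link-1 COM:
  x_c1 = (L1/2)*cos(t1) = 1.95 * 0.6293 = 1.2272 m
Horizontal distance from joint 1 to link-2 COM:
  x_c2 = L1*cos(t1) + Lc2*cos(t1+t2)
       = 3.9*0.6293 + 1.1*-0.5299 = 1.8714 m
tau1 = m1*g*x_c1 + m2*g*x_c2
     = 6*9.81*1.2272 + 8*9.81*1.8714
     = 72.2315 + 146.8705
     = 219.102 Nm


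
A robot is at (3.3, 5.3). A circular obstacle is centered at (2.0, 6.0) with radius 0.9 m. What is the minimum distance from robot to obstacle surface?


center_dist = sqrt((3.3-2.0)^2 + (5.3-6.0)^2)
= sqrt(1.69 + 0.49)
= 1.4765
min_dist = center_dist - radius = 1.4765 - 0.9 = 0.5765 m


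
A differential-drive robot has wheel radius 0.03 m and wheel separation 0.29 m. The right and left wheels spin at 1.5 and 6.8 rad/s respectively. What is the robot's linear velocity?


vR = r*wR = 0.03*1.5 = 0.045 m/s
vL = r*wL = 0.03*6.8 = 0.204 m/s
v = (vR+vL)/2 = 0.1245 m/s
omega = (vR-vL)/L = -0.5483 rad/s
linear velocity = 0.1245 m/s


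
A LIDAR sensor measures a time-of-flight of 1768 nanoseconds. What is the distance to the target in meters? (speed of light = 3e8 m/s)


tof = 1768 ns = 1.768e-06 s
dist = c * tof / 2
= 3e8 * 1.768e-06 / 2
= 265.2 m


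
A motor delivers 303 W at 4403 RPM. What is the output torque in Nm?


omega = 4403 * 2*pi/60 = 461.0811 rad/s
tau = P / omega = 303 / 461.0811
= 0.6572 Nm


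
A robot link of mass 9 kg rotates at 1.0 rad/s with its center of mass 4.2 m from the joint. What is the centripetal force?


F = m * omega^2 * r
= 9 * 1.0^2 * 4.2
= 9 * 1.0 * 4.2
= 37.8 N


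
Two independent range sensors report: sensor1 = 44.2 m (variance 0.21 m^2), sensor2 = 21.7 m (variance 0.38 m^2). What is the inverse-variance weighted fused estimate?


w1 = (1/var1) / (1/var1 + 1/var2)
   = 4.7619 / (4.7619 + 2.6316) = 0.6441
w2 = 1 - w1 = 0.3559
fused = w1*s1 + w2*s2 = 28.4678 + 7.7237
= 36.1915 m


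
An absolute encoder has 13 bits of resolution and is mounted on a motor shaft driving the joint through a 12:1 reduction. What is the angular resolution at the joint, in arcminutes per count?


counts = 2^13 = 8192
effective counts at joint = 8192 * 12 = 98304
resolution = 360*60 / 98304
= 0.2197 arcmin/count


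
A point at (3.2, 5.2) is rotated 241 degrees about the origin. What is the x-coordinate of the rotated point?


x' = x*cos(theta) - y*sin(theta)
cos(241 deg) = -0.4848, sin(241 deg) = -0.8746
x' = 3.2 * -0.4848 - 5.2 * -0.8746
= -1.5514 - -4.548
= 2.9966


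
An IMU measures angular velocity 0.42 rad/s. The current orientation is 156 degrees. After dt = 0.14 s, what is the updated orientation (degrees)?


delta_theta = w * dt = 0.42 * 0.14 = 0.0588 rad
= 3.369 deg
theta_new = 156 + 3.369 = 159.369 deg


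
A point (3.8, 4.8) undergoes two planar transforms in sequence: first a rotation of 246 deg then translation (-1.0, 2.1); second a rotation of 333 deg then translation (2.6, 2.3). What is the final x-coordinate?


After transform 1:
x1 = cos(246)*3.8 - sin(246)*4.8 + -1.0 = 1.8394
y1 = sin(246)*3.8 + cos(246)*4.8 + 2.1 = -3.3238
After transform 2:
x2 = cos(333)*1.8394 - sin(333)*-3.3238 + 2.6
= 2.73


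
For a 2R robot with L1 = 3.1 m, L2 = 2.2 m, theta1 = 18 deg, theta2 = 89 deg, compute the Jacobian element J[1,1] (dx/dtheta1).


J[1,1] = -L1*sin(t1) - L2*sin(t1+t2)
= -3.1*sin(18) - 2.2*sin(107)
= -3.0618


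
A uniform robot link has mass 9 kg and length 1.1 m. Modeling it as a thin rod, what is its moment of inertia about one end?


I = (1/3) * m * L^2
= (1/3) * 9 * 1.1^2
= 0.333333 * 9 * 1.21
= 3.63 kg*m^2


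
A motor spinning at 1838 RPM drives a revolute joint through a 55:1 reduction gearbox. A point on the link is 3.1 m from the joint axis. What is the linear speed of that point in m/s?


omega_motor = 1838 * 2*pi/60 = 192.4749 rad/s
omega_joint = omega_motor / 55 = 3.4995 rad/s
v = omega_joint * r = 3.4995 * 3.1
= 10.8486 m/s


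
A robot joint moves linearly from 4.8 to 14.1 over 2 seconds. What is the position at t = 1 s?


s = t/T = 1/2 = 0.5
p(t) = p0 + (pf-p0)*s
= 4.8 + (14.1 - 4.8) * 0.5
= 9.45


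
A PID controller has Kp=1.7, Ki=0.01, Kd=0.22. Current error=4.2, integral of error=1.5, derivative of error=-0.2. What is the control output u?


u = Kp*e + Ki*int(e) + Kd*de/dt
= 1.7*4.2 + 0.01*1.5 + 0.22*(-0.2)
= 7.14 + 0.015 + -0.044
= 7.111


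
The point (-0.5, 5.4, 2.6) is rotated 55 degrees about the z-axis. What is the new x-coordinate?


Rotation about z-axis: x' = x*cos(theta) - y*sin(theta)
= -0.5 * 0.5736 - 5.4 * 0.8192
= -4.7102


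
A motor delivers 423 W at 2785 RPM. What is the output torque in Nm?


omega = 2785 * 2*pi/60 = 291.6445 rad/s
tau = P / omega = 423 / 291.6445
= 1.4504 Nm


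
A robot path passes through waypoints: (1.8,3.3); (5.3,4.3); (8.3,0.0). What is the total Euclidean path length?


Segment lengths:
  seg1 = sqrt((3.5)^2 + (1.0)^2) = 3.6401
  seg2 = sqrt((3.0)^2 + (-4.3)^2) = 5.2431
Total = 8.8831


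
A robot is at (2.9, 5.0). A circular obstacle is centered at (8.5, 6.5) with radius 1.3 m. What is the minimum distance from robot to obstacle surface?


center_dist = sqrt((2.9-8.5)^2 + (5.0-6.5)^2)
= sqrt(31.36 + 2.25)
= 5.7974
min_dist = center_dist - radius = 5.7974 - 1.3 = 4.4974 m


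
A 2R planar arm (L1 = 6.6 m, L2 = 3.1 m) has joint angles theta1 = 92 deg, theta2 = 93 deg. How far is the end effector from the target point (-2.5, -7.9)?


End effector via forward kinematics:
x = L1*cos(t1) + L2*cos(t1+t2) = -3.3185
y = L1*sin(t1) + L2*sin(t1+t2) = 6.3258
Distance to target:
d = sqrt((-2.5 - -3.3185)^2 + (-7.9 - 6.3258)^2)
= sqrt(0.67 + 202.3733)
= 14.2493 m


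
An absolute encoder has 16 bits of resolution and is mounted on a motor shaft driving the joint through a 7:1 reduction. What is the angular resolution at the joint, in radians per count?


counts = 2^16 = 65536
effective counts at joint = 65536 * 7 = 458752
resolution = 2*pi / 458752
= 1.3696e-05 rad/count


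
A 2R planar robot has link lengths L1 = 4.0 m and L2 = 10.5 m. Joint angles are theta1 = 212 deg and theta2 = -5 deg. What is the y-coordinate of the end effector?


Convert angles to radians: theta1 = 3.7001, theta2 = -0.0873
y = L1*sin(theta1) + L2*sin(theta1+theta2)
y = -2.1197 + -4.7669
y = -6.8866


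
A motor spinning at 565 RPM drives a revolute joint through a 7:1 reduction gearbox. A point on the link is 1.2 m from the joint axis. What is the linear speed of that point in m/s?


omega_motor = 565 * 2*pi/60 = 59.1667 rad/s
omega_joint = omega_motor / 7 = 8.4524 rad/s
v = omega_joint * r = 8.4524 * 1.2
= 10.1429 m/s


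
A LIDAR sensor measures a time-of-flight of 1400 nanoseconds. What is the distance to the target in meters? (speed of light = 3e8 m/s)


tof = 1400 ns = 1.4e-06 s
dist = c * tof / 2
= 3e8 * 1.4e-06 / 2
= 210.0 m


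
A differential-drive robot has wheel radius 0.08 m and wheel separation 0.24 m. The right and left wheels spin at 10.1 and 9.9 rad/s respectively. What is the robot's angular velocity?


vR = r*wR = 0.08*10.1 = 0.808 m/s
vL = r*wL = 0.08*9.9 = 0.792 m/s
v = (vR+vL)/2 = 0.8 m/s
omega = (vR-vL)/L = 0.0667 rad/s
angular velocity = 0.0667 rad/s


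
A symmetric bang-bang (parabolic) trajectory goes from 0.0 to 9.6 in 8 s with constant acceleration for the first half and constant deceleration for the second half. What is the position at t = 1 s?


Symmetric rest-to-rest: each phase covers (pf-p0)/2 in time T/2. 0.5*a*(T/2)^2 = (pf-p0)/2 => a = 4*(pf-p0)/T^2
a = 4*(9.6-0.0)/8^2 = 0.6
t = 1 is in the acceleration phase (t <= T/2).
p = p0 + 0.5*a*t^2 = 0.0 + 0.5*0.6*1^2
= 0.3


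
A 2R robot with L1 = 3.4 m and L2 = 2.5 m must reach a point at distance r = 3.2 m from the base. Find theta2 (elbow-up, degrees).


cos(theta2) = (r^2 - L1^2 - L2^2) / (2*L1*L2)
cos(theta2) = (10.24 - 11.56 - 6.25) / 17.0
cos(theta2) = -0.445294
theta2 = 116.4422 degrees


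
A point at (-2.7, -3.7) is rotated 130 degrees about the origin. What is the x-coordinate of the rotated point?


x' = x*cos(theta) - y*sin(theta)
cos(130 deg) = -0.6428, sin(130 deg) = 0.766
x' = -2.7 * -0.6428 - -3.7 * 0.766
= 1.7355 - -2.8344
= 4.5699


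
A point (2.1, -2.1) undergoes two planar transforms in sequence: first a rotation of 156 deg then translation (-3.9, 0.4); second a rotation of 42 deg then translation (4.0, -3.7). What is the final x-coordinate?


After transform 1:
x1 = cos(156)*2.1 - sin(156)*-2.1 + -3.9 = -4.9643
y1 = sin(156)*2.1 + cos(156)*-2.1 + 0.4 = 3.1726
After transform 2:
x2 = cos(42)*-4.9643 - sin(42)*3.1726 + 4.0
= -1.8121


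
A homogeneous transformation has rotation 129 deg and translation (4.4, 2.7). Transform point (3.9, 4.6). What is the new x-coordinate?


x' = cos(theta)*px - sin(theta)*py + tx
= -0.6293*3.9 - 0.7771*4.6 + 4.4
= -1.6292


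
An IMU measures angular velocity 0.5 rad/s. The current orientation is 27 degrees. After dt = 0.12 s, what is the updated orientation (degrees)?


delta_theta = w * dt = 0.5 * 0.12 = 0.06 rad
= 3.4377 deg
theta_new = 27 + 3.4377 = 30.4377 deg


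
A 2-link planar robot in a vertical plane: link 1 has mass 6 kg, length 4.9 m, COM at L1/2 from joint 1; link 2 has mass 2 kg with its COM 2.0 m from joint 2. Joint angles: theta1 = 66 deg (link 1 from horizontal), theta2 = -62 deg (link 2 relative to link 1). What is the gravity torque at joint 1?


Horizontal distance from joint 1 to link-1 COM:
  x_c1 = (L1/2)*cos(t1) = 2.45 * 0.4067 = 0.9965 m
Horizontal distance from joint 1 to link-2 COM:
  x_c2 = L1*cos(t1) + Lc2*cos(t1+t2)
       = 4.9*0.4067 + 2.0*0.9976 = 3.9881 m
tau1 = m1*g*x_c1 + m2*g*x_c2
     = 6*9.81*0.9965 + 2*9.81*3.9881
     = 58.6543 + 78.2473
     = 136.9015 Nm


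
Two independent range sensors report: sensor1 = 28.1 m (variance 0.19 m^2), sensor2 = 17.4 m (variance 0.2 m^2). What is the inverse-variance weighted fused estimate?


w1 = (1/var1) / (1/var1 + 1/var2)
   = 5.2632 / (5.2632 + 5.0) = 0.5128
w2 = 1 - w1 = 0.4872
fused = w1*s1 + w2*s2 = 14.4103 + 8.4769
= 22.8872 m


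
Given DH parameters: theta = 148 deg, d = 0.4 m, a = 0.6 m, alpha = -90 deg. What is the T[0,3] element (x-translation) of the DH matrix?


T[0,3] = a * cos(theta)
= 0.6 * cos(148 deg)
= 0.6 * -0.848
= -0.5088


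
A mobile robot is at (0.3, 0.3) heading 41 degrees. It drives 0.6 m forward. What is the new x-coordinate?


x_new = x0 + d*cos(theta)
= 0.3 + 0.6*cos(41)
= 0.3 + 0.4528
= 0.7528


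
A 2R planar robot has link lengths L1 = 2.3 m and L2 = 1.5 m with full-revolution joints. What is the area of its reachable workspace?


r_max = L1 + L2 = 3.8 m
r_min = |L1 - L2| = 0.8 m
Area = pi*(r_max^2 - r_min^2)
= pi*(14.44 - 0.64)
= pi * 13.8
= 43.354 m^2


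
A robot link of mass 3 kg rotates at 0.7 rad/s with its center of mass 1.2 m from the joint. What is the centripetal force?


F = m * omega^2 * r
= 3 * 0.7^2 * 1.2
= 3 * 0.49 * 1.2
= 1.764 N


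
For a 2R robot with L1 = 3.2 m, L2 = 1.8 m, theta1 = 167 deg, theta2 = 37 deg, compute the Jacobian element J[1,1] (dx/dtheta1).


J[1,1] = -L1*sin(t1) - L2*sin(t1+t2)
= -3.2*sin(167) - 1.8*sin(204)
= 0.0123


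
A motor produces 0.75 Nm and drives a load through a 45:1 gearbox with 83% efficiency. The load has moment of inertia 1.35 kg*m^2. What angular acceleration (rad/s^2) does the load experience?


tau_out = tau_motor * N * eta
= 0.75 * 45 * 0.83 = 28.0125 Nm
alpha = tau_out / I = 28.0125 / 1.35
= 20.75 rad/s^2


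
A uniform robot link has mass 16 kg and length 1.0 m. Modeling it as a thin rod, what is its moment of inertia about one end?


I = (1/3) * m * L^2
= (1/3) * 16 * 1.0^2
= 0.333333 * 16 * 1.0
= 5.3333 kg*m^2


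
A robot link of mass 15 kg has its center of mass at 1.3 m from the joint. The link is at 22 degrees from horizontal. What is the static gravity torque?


tau = m*g*L*cos(angle)
= 15 * 9.81 * 1.3 * cos(22 deg)
= 15 * 9.81 * 1.3 * 0.9272
= 177.3656 Nm


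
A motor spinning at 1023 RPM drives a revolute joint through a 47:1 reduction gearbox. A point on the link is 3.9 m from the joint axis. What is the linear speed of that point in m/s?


omega_motor = 1023 * 2*pi/60 = 107.1283 rad/s
omega_joint = omega_motor / 47 = 2.2793 rad/s
v = omega_joint * r = 2.2793 * 3.9
= 8.8894 m/s


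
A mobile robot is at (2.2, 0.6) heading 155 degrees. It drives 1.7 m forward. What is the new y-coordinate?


y_new = y0 + d*sin(theta)
= 0.6 + 1.7*sin(155)
= 0.6 + 0.7185
= 1.3185


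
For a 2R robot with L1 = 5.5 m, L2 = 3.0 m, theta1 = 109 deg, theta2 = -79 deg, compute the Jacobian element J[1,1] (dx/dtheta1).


J[1,1] = -L1*sin(t1) - L2*sin(t1+t2)
= -5.5*sin(109) - 3.0*sin(30)
= -6.7004


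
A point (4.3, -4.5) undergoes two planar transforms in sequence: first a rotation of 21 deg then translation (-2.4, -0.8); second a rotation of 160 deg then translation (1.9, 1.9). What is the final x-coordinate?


After transform 1:
x1 = cos(21)*4.3 - sin(21)*-4.5 + -2.4 = 3.2271
y1 = sin(21)*4.3 + cos(21)*-4.5 + -0.8 = -3.4601
After transform 2:
x2 = cos(160)*3.2271 - sin(160)*-3.4601 + 1.9
= 0.051


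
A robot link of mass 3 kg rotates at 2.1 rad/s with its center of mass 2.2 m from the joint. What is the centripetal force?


F = m * omega^2 * r
= 3 * 2.1^2 * 2.2
= 3 * 4.41 * 2.2
= 29.106 N


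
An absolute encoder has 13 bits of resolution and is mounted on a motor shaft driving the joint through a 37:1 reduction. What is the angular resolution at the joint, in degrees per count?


counts = 2^13 = 8192
effective counts at joint = 8192 * 37 = 303104
resolution = 360 / 303104
= 0.0012 deg/count


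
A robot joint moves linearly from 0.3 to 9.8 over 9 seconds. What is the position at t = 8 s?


s = t/T = 8/9 = 0.8889
p(t) = p0 + (pf-p0)*s
= 0.3 + (9.8 - 0.3) * 0.8889
= 8.7444


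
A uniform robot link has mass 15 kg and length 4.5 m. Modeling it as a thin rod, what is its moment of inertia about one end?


I = (1/3) * m * L^2
= (1/3) * 15 * 4.5^2
= 0.333333 * 15 * 20.25
= 101.25 kg*m^2


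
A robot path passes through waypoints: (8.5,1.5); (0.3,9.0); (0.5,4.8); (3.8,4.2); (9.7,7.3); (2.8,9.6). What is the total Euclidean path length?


Segment lengths:
  seg1 = sqrt((-8.2)^2 + (7.5)^2) = 11.1126
  seg2 = sqrt((0.2)^2 + (-4.2)^2) = 4.2048
  seg3 = sqrt((3.3)^2 + (-0.6)^2) = 3.3541
  seg4 = sqrt((5.9)^2 + (3.1)^2) = 6.6648
  seg5 = sqrt((-6.9)^2 + (2.3)^2) = 7.2732
Total = 32.6095


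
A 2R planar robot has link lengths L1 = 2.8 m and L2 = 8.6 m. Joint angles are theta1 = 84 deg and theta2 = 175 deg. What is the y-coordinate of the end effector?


Convert angles to radians: theta1 = 1.4661, theta2 = 3.0543
y = L1*sin(theta1) + L2*sin(theta1+theta2)
y = 2.7847 + -8.442
y = -5.6573


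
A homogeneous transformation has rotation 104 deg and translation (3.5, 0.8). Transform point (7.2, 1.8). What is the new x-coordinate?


x' = cos(theta)*px - sin(theta)*py + tx
= -0.2419*7.2 - 0.9703*1.8 + 3.5
= 0.0116


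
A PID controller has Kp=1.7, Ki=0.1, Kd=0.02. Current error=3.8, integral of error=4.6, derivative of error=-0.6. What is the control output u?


u = Kp*e + Ki*int(e) + Kd*de/dt
= 1.7*3.8 + 0.1*4.6 + 0.02*(-0.6)
= 6.46 + 0.46 + -0.012
= 6.908


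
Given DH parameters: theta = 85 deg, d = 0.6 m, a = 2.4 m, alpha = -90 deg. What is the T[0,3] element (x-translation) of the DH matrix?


T[0,3] = a * cos(theta)
= 2.4 * cos(85 deg)
= 2.4 * 0.0872
= 0.2092


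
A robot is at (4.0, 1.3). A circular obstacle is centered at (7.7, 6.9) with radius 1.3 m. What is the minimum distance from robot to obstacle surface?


center_dist = sqrt((4.0-7.7)^2 + (1.3-6.9)^2)
= sqrt(13.69 + 31.36)
= 6.7119
min_dist = center_dist - radius = 6.7119 - 1.3 = 5.4119 m


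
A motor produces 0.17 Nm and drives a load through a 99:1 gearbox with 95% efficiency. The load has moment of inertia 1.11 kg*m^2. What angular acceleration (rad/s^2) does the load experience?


tau_out = tau_motor * N * eta
= 0.17 * 99 * 0.95 = 15.9885 Nm
alpha = tau_out / I = 15.9885 / 1.11
= 14.4041 rad/s^2


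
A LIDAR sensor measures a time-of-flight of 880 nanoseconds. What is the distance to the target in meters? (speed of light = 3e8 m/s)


tof = 880 ns = 8.8e-07 s
dist = c * tof / 2
= 3e8 * 8.8e-07 / 2
= 132.0 m


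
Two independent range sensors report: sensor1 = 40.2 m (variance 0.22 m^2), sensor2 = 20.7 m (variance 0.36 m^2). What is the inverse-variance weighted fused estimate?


w1 = (1/var1) / (1/var1 + 1/var2)
   = 4.5455 / (4.5455 + 2.7778) = 0.6207
w2 = 1 - w1 = 0.3793
fused = w1*s1 + w2*s2 = 24.9517 + 7.8517
= 32.8034 m


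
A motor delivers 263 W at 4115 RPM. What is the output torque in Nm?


omega = 4115 * 2*pi/60 = 430.9218 rad/s
tau = P / omega = 263 / 430.9218
= 0.6103 Nm


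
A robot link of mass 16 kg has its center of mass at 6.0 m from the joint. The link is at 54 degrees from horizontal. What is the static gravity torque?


tau = m*g*L*cos(angle)
= 16 * 9.81 * 6.0 * cos(54 deg)
= 16 * 9.81 * 6.0 * 0.5878
= 553.5526 Nm


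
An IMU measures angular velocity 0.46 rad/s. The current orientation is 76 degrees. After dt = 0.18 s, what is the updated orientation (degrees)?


delta_theta = w * dt = 0.46 * 0.18 = 0.0828 rad
= 4.7441 deg
theta_new = 76 + 4.7441 = 80.7441 deg


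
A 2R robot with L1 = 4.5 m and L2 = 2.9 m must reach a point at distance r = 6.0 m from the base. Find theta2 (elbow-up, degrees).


cos(theta2) = (r^2 - L1^2 - L2^2) / (2*L1*L2)
cos(theta2) = (36.0 - 20.25 - 8.41) / 26.1
cos(theta2) = 0.281226
theta2 = 73.6666 degrees


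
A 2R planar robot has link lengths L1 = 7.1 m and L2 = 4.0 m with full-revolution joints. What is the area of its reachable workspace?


r_max = L1 + L2 = 11.1 m
r_min = |L1 - L2| = 3.1 m
Area = pi*(r_max^2 - r_min^2)
= pi*(123.21 - 9.61)
= pi * 113.6
= 356.8849 m^2


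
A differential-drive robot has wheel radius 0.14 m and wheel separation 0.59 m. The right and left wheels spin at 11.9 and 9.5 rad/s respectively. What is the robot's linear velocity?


vR = r*wR = 0.14*11.9 = 1.666 m/s
vL = r*wL = 0.14*9.5 = 1.33 m/s
v = (vR+vL)/2 = 1.498 m/s
omega = (vR-vL)/L = 0.5695 rad/s
linear velocity = 1.498 m/s


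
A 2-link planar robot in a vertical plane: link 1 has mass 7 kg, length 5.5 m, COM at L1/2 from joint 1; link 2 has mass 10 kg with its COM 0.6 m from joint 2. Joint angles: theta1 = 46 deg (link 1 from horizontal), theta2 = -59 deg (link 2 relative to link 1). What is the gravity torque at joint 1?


Horizontal distance from joint 1 to link-1 COM:
  x_c1 = (L1/2)*cos(t1) = 2.75 * 0.6947 = 1.9103 m
Horizontal distance from joint 1 to link-2 COM:
  x_c2 = L1*cos(t1) + Lc2*cos(t1+t2)
       = 5.5*0.6947 + 0.6*0.9744 = 4.4052 m
tau1 = m1*g*x_c1 + m2*g*x_c2
     = 7*9.81*1.9103 + 10*9.81*4.4052
     = 131.181 + 432.1543
     = 563.3354 Nm


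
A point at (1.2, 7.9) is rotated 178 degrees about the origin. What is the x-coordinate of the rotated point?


x' = x*cos(theta) - y*sin(theta)
cos(178 deg) = -0.9994, sin(178 deg) = 0.0349
x' = 1.2 * -0.9994 - 7.9 * 0.0349
= -1.1993 - 0.2757
= -1.475


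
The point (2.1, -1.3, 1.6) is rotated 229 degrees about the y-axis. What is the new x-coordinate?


Rotation about y-axis: x' = x*cos(theta) + z*sin(theta)
= 2.1 * -0.6561 + 1.6 * -0.7547
= -2.5853


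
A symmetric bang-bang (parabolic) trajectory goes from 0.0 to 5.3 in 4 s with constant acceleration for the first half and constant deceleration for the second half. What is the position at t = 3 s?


Symmetric rest-to-rest: each phase covers (pf-p0)/2 in time T/2. 0.5*a*(T/2)^2 = (pf-p0)/2 => a = 4*(pf-p0)/T^2
a = 4*(5.3-0.0)/4^2 = 1.325
t = 3 is in the deceleration phase (t > T/2).
p = pf - 0.5*a*(T-t)^2 = 5.3 - 0.5*1.325*1^2
= 4.6375


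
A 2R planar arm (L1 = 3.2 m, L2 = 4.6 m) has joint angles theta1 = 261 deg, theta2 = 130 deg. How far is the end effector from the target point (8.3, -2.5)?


End effector via forward kinematics:
x = L1*cos(t1) + L2*cos(t1+t2) = 3.4424
y = L1*sin(t1) + L2*sin(t1+t2) = -0.7914
Distance to target:
d = sqrt((8.3 - 3.4424)^2 + (-2.5 - -0.7914)^2)
= sqrt(23.5965 + 2.9192)
= 5.1493 m


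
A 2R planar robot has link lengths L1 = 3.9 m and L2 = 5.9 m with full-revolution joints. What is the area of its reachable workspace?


r_max = L1 + L2 = 9.8 m
r_min = |L1 - L2| = 2.0 m
Area = pi*(r_max^2 - r_min^2)
= pi*(96.04 - 4.0)
= pi * 92.04
= 289.1522 m^2


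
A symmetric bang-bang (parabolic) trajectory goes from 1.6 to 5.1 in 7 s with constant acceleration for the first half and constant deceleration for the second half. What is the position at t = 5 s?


Symmetric rest-to-rest: each phase covers (pf-p0)/2 in time T/2. 0.5*a*(T/2)^2 = (pf-p0)/2 => a = 4*(pf-p0)/T^2
a = 4*(5.1-1.6)/7^2 = 0.2857
t = 5 is in the deceleration phase (t > T/2).
p = pf - 0.5*a*(T-t)^2 = 5.1 - 0.5*0.2857*2^2
= 4.5286


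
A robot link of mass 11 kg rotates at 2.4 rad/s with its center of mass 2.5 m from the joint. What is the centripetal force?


F = m * omega^2 * r
= 11 * 2.4^2 * 2.5
= 11 * 5.76 * 2.5
= 158.4 N


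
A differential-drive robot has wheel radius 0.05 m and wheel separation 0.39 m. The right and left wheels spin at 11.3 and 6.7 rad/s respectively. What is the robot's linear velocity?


vR = r*wR = 0.05*11.3 = 0.565 m/s
vL = r*wL = 0.05*6.7 = 0.335 m/s
v = (vR+vL)/2 = 0.45 m/s
omega = (vR-vL)/L = 0.5897 rad/s
linear velocity = 0.45 m/s


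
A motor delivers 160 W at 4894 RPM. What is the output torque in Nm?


omega = 4894 * 2*pi/60 = 512.4985 rad/s
tau = P / omega = 160 / 512.4985
= 0.3122 Nm


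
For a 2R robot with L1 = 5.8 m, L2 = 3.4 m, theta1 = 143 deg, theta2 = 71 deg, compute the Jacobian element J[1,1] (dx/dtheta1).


J[1,1] = -L1*sin(t1) - L2*sin(t1+t2)
= -5.8*sin(143) - 3.4*sin(214)
= -1.5893


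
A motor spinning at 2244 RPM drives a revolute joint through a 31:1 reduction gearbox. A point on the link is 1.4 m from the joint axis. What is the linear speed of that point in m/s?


omega_motor = 2244 * 2*pi/60 = 234.9911 rad/s
omega_joint = omega_motor / 31 = 7.5804 rad/s
v = omega_joint * r = 7.5804 * 1.4
= 10.6125 m/s


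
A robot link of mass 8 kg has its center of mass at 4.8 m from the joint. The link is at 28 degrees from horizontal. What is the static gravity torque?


tau = m*g*L*cos(angle)
= 8 * 9.81 * 4.8 * cos(28 deg)
= 8 * 9.81 * 4.8 * 0.8829
= 332.6099 Nm


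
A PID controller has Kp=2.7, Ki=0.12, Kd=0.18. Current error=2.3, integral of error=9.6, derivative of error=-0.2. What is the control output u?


u = Kp*e + Ki*int(e) + Kd*de/dt
= 2.7*2.3 + 0.12*9.6 + 0.18*(-0.2)
= 6.21 + 1.152 + -0.036
= 7.326


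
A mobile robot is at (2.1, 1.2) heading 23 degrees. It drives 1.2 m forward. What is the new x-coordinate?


x_new = x0 + d*cos(theta)
= 2.1 + 1.2*cos(23)
= 2.1 + 1.1046
= 3.2046


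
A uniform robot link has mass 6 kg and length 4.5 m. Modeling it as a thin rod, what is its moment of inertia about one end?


I = (1/3) * m * L^2
= (1/3) * 6 * 4.5^2
= 0.333333 * 6 * 20.25
= 40.5 kg*m^2


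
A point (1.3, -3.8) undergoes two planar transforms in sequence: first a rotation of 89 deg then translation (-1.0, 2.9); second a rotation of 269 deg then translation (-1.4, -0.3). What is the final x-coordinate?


After transform 1:
x1 = cos(89)*1.3 - sin(89)*-3.8 + -1.0 = 2.8221
y1 = sin(89)*1.3 + cos(89)*-3.8 + 2.9 = 4.1335
After transform 2:
x2 = cos(269)*2.8221 - sin(269)*4.1335 + -1.4
= 2.6836


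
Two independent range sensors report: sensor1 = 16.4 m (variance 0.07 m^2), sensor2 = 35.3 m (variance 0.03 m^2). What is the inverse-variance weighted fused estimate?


w1 = (1/var1) / (1/var1 + 1/var2)
   = 14.2857 / (14.2857 + 33.3333) = 0.3
w2 = 1 - w1 = 0.7
fused = w1*s1 + w2*s2 = 4.92 + 24.71
= 29.63 m


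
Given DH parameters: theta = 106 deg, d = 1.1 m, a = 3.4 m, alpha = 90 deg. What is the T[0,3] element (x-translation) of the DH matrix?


T[0,3] = a * cos(theta)
= 3.4 * cos(106 deg)
= 3.4 * -0.2756
= -0.9372


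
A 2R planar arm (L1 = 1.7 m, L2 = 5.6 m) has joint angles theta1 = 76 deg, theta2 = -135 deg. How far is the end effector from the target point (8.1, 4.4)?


End effector via forward kinematics:
x = L1*cos(t1) + L2*cos(t1+t2) = 3.2955
y = L1*sin(t1) + L2*sin(t1+t2) = -3.1506
Distance to target:
d = sqrt((8.1 - 3.2955)^2 + (4.4 - -3.1506)^2)
= sqrt(23.0834 + 57.0121)
= 8.9496 m


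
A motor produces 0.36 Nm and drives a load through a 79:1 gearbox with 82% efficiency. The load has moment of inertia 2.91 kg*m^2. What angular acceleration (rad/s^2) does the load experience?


tau_out = tau_motor * N * eta
= 0.36 * 79 * 0.82 = 23.3208 Nm
alpha = tau_out / I = 23.3208 / 2.91
= 8.014 rad/s^2


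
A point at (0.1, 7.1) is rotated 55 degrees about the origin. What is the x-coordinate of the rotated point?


x' = x*cos(theta) - y*sin(theta)
cos(55 deg) = 0.5736, sin(55 deg) = 0.8192
x' = 0.1 * 0.5736 - 7.1 * 0.8192
= 0.0574 - 5.816
= -5.7586


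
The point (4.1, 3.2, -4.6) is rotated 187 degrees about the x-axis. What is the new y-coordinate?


Rotation about x-axis: y' = y*cos(theta) - z*sin(theta)
= 3.2 * -0.9925 - -4.6 * -0.1219
= -3.7367


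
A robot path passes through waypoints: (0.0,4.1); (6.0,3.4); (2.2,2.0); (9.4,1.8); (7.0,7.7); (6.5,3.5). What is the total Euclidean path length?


Segment lengths:
  seg1 = sqrt((6.0)^2 + (-0.7)^2) = 6.0407
  seg2 = sqrt((-3.8)^2 + (-1.4)^2) = 4.0497
  seg3 = sqrt((7.2)^2 + (-0.2)^2) = 7.2028
  seg4 = sqrt((-2.4)^2 + (5.9)^2) = 6.3695
  seg5 = sqrt((-0.5)^2 + (-4.2)^2) = 4.2297
Total = 27.8923


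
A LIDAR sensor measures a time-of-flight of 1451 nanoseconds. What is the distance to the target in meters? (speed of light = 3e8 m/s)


tof = 1451 ns = 1.451e-06 s
dist = c * tof / 2
= 3e8 * 1.451e-06 / 2
= 217.65 m


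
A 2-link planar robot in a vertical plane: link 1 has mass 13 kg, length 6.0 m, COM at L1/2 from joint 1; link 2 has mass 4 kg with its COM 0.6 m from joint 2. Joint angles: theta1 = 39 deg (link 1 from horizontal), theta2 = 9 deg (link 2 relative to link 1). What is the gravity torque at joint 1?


Horizontal distance from joint 1 to link-1 COM:
  x_c1 = (L1/2)*cos(t1) = 3.0 * 0.7771 = 2.3314 m
Horizontal distance from joint 1 to link-2 COM:
  x_c2 = L1*cos(t1) + Lc2*cos(t1+t2)
       = 6.0*0.7771 + 0.6*0.6691 = 5.0644 m
tau1 = m1*g*x_c1 + m2*g*x_c2
     = 13*9.81*2.3314 + 4*9.81*5.0644
     = 297.3283 + 198.7253
     = 496.0535 Nm


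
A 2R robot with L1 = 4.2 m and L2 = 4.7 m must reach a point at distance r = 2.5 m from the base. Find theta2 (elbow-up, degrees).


cos(theta2) = (r^2 - L1^2 - L2^2) / (2*L1*L2)
cos(theta2) = (6.25 - 17.64 - 22.09) / 39.48
cos(theta2) = -0.848024
theta2 = 147.9974 degrees


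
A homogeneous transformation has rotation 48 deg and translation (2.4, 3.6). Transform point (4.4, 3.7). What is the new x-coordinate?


x' = cos(theta)*px - sin(theta)*py + tx
= 0.6691*4.4 - 0.7431*3.7 + 2.4
= 2.5945


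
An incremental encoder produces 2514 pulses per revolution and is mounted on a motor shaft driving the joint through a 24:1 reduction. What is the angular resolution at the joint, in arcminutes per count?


counts per rev = 2514
effective counts at joint = 2514 * 24 = 60336
resolution = 360*60 / 60336
= 0.358 arcmin/count


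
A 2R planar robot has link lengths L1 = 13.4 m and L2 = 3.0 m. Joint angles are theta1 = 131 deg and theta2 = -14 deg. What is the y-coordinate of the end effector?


Convert angles to radians: theta1 = 2.2864, theta2 = -0.2443
y = L1*sin(theta1) + L2*sin(theta1+theta2)
y = 10.1131 + 2.673
y = 12.7861


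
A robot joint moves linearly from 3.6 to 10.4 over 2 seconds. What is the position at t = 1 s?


s = t/T = 1/2 = 0.5
p(t) = p0 + (pf-p0)*s
= 3.6 + (10.4 - 3.6) * 0.5
= 7.0


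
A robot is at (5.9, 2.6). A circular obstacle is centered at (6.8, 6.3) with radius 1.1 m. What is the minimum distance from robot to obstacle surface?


center_dist = sqrt((5.9-6.8)^2 + (2.6-6.3)^2)
= sqrt(0.81 + 13.69)
= 3.8079
min_dist = center_dist - radius = 3.8079 - 1.1 = 2.7079 m


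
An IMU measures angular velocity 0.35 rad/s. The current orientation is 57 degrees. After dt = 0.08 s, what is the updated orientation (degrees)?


delta_theta = w * dt = 0.35 * 0.08 = 0.028 rad
= 1.6043 deg
theta_new = 57 + 1.6043 = 58.6043 deg


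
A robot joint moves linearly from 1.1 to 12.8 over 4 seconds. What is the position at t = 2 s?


s = t/T = 2/4 = 0.5
p(t) = p0 + (pf-p0)*s
= 1.1 + (12.8 - 1.1) * 0.5
= 6.95


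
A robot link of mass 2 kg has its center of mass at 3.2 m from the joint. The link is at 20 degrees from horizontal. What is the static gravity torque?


tau = m*g*L*cos(angle)
= 2 * 9.81 * 3.2 * cos(20 deg)
= 2 * 9.81 * 3.2 * 0.9397
= 58.9977 Nm


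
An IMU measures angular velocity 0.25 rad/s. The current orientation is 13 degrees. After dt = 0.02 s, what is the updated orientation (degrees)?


delta_theta = w * dt = 0.25 * 0.02 = 0.005 rad
= 0.2865 deg
theta_new = 13 + 0.2865 = 13.2865 deg


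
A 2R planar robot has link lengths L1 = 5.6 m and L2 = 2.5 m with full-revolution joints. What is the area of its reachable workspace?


r_max = L1 + L2 = 8.1 m
r_min = |L1 - L2| = 3.1 m
Area = pi*(r_max^2 - r_min^2)
= pi*(65.61 - 9.61)
= pi * 56.0
= 175.9292 m^2


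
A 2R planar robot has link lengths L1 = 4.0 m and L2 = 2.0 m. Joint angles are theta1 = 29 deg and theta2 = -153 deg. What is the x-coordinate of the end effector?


Convert angles to radians: theta1 = 0.5061, theta2 = -2.6704
x = L1*cos(theta1) + L2*cos(theta1+theta2)
x = 3.4985 + -1.1184
x = 2.3801


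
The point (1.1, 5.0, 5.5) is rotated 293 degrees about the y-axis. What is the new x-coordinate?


Rotation about y-axis: x' = x*cos(theta) + z*sin(theta)
= 1.1 * 0.3907 + 5.5 * -0.9205
= -4.633


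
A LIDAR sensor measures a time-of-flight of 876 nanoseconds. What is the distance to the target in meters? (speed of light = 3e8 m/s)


tof = 876 ns = 8.76e-07 s
dist = c * tof / 2
= 3e8 * 8.76e-07 / 2
= 131.4 m


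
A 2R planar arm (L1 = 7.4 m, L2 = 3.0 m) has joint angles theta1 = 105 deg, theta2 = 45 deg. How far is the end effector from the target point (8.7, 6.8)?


End effector via forward kinematics:
x = L1*cos(t1) + L2*cos(t1+t2) = -4.5133
y = L1*sin(t1) + L2*sin(t1+t2) = 8.6479
Distance to target:
d = sqrt((8.7 - -4.5133)^2 + (6.8 - 8.6479)^2)
= sqrt(174.5923 + 3.4146)
= 13.3419 m


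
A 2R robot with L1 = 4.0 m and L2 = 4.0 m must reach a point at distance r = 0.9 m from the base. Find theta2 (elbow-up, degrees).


cos(theta2) = (r^2 - L1^2 - L2^2) / (2*L1*L2)
cos(theta2) = (0.81 - 16.0 - 16.0) / 32.0
cos(theta2) = -0.974687
theta2 = 167.0811 degrees
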